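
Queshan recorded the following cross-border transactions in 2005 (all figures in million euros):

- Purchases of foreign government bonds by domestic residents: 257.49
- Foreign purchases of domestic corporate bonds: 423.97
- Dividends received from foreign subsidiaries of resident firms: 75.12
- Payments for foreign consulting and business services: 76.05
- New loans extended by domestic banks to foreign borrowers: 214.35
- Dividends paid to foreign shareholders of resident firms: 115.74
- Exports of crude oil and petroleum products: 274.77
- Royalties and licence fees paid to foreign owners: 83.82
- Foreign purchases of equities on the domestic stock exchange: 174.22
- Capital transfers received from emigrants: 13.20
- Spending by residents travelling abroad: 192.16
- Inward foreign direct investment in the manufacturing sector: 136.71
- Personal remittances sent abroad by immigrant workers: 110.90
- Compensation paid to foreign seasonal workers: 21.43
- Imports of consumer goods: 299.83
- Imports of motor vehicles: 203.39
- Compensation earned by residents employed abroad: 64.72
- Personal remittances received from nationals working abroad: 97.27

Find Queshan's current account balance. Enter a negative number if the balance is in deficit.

-591.44

Goods: 274.77 - 203.39 - 299.83 = -228.45
Services: -83.82 - 76.05 - 192.16 = -352.03
Primary income: -115.74 + 75.12 - 21.43 + 64.72 = 2.67
Secondary income: -110.90 + 97.27 = -13.63
Current account = (-228.45) + (-352.03) + 2.67 + (-13.63) = -591.44
(Excluded from the current account — financial account: purchases of foreign government bonds by domestic residents 257.49, foreign purchases of domestic corporate bonds 423.97, new loans extended by domestic banks to foreign borrowers 214.35, foreign purchases of equities on the domestic stock exchange 174.22, inward foreign direct investment in the manufacturing sector 136.71; capital account: capital transfers received from emigrants 13.20.)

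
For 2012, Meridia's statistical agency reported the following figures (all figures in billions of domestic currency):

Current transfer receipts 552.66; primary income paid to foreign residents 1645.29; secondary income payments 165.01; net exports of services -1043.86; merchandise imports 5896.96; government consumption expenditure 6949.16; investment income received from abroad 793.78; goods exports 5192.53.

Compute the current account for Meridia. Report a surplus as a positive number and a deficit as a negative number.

-2212.15

Goods balance = 5192.53 - 5896.96 = -704.43
Services balance = -1043.86
Trade balance (goods + services) = -704.43 + (-1043.86) = -1748.29
Net primary income = 793.78 - 1645.29 = -851.51
Net secondary income = 552.66 - 165.01 = 387.65
Current account = -1748.29 + (-851.51) + 387.65 = -2212.15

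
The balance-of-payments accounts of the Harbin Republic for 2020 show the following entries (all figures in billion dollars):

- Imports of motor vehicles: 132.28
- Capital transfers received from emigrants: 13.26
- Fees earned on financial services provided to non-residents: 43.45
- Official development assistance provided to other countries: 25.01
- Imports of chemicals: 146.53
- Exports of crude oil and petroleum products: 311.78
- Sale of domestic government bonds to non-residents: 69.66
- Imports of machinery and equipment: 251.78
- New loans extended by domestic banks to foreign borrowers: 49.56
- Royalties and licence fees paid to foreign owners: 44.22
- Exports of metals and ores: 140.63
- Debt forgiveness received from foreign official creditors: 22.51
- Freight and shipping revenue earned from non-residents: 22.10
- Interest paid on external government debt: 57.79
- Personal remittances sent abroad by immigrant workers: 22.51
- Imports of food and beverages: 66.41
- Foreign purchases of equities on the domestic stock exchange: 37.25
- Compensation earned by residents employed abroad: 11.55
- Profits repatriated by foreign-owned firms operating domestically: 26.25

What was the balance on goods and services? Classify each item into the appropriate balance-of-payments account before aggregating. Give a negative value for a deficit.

Goods: -251.78 + 311.78 - 132.28 - 146.53 - 66.41 + 140.63 = -144.59
Services: -44.22 + 22.10 + 43.45 = 21.33
Trade balance = -144.59 + 21.33 = -123.26
(Excluded from the trade balance — capital account: capital transfers received from emigrants 13.26, debt forgiveness received from foreign official creditors 22.51; secondary income: official development assistance provided to other countries 25.01, personal remittances sent abroad by immigrant workers 22.51; financial account: sale of domestic government bonds to non-residents 69.66, new loans extended by domestic banks to foreign borrowers 49.56, foreign purchases of equities on the domestic stock exchange 37.25; primary income: interest paid on external government debt 57.79, compensation earned by residents employed abroad 11.55, profits repatriated by foreign-owned firms operating domestically 26.25.)

-123.26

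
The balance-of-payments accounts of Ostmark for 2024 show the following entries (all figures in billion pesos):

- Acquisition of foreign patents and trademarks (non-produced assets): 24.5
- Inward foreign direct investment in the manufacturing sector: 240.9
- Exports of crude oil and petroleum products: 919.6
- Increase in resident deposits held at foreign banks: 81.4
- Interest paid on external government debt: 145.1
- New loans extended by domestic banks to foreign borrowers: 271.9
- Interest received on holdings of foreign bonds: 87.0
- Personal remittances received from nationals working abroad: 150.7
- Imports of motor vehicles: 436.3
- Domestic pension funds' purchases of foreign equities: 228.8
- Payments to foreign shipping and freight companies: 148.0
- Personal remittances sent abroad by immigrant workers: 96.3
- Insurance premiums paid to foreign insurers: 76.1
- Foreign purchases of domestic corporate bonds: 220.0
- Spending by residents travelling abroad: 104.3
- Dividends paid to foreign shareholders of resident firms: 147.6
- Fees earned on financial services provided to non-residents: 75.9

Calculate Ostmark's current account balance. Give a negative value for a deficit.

79.5

Goods: -436.3 + 919.6 = 483.3
Services: -148.0 - 104.3 - 76.1 + 75.9 = -252.5
Primary income: -145.1 - 147.6 + 87.0 = -205.7
Secondary income: -96.3 + 150.7 = 54.4
Current account = 483.3 + (-252.5) + (-205.7) + 54.4 = 79.5
(Excluded from the current account — capital account: acquisition of foreign patents and trademarks (non-produced assets) 24.5; financial account: inward foreign direct investment in the manufacturing sector 240.9, increase in resident deposits held at foreign banks 81.4, new loans extended by domestic banks to foreign borrowers 271.9, domestic pension funds' purchases of foreign equities 228.8, foreign purchases of domestic corporate bonds 220.0.)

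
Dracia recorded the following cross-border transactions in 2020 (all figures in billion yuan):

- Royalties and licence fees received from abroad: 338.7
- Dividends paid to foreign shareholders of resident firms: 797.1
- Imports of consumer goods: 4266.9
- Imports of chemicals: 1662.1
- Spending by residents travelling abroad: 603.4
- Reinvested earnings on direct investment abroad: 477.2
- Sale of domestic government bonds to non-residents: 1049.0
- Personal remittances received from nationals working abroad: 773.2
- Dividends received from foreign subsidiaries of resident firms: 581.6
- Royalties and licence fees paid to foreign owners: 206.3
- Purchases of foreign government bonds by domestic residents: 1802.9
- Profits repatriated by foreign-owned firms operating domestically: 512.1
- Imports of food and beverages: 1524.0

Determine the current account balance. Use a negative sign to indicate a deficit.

Goods: -1524.0 - 4266.9 - 1662.1 = -7453.0
Services: -206.3 - 603.4 + 338.7 = -471.0
Primary income: -797.1 + 477.2 + 581.6 - 512.1 = -250.4
Secondary income: 773.2
Current account = (-7453.0) + (-471.0) + (-250.4) + 773.2 = -7401.2
(Excluded from the current account — financial account: sale of domestic government bonds to non-residents 1049.0, purchases of foreign government bonds by domestic residents 1802.9.)

-7401.2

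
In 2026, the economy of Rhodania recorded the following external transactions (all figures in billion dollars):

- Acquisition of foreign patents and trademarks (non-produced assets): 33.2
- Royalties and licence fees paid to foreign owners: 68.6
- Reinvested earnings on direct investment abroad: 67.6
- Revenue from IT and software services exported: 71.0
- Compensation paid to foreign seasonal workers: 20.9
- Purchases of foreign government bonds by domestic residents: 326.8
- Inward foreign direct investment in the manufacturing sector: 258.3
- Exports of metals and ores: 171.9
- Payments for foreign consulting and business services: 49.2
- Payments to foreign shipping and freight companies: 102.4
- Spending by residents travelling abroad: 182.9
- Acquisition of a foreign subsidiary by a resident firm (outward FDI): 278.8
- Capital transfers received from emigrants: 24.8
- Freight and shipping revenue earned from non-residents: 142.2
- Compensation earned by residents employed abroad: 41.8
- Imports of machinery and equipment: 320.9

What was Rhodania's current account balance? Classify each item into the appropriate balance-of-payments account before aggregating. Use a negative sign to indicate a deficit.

Goods: 171.9 - 320.9 = -149.0
Services: -102.4 - 49.2 - 68.6 + 142.2 - 182.9 + 71.0 = -189.9
Primary income: 41.8 - 20.9 + 67.6 = 88.5
Current account = (-149.0) + (-189.9) + 88.5 = -250.4
(Excluded from the current account — capital account: acquisition of foreign patents and trademarks (non-produced assets) 33.2, capital transfers received from emigrants 24.8; financial account: purchases of foreign government bonds by domestic residents 326.8, inward foreign direct investment in the manufacturing sector 258.3, acquisition of a foreign subsidiary by a resident firm (outward FDI) 278.8.)

-250.4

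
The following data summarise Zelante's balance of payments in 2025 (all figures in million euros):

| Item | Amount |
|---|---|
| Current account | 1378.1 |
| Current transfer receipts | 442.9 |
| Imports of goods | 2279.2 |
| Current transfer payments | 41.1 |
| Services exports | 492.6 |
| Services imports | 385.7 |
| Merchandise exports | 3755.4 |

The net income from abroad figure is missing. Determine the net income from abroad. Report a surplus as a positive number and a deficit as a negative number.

-606.8

Current account = goods balance + services balance + net primary income + net secondary income
Sum of the known components = 1984.9
Net income from abroad = CA - (known components) = 1378.1 - 1984.9 = -606.8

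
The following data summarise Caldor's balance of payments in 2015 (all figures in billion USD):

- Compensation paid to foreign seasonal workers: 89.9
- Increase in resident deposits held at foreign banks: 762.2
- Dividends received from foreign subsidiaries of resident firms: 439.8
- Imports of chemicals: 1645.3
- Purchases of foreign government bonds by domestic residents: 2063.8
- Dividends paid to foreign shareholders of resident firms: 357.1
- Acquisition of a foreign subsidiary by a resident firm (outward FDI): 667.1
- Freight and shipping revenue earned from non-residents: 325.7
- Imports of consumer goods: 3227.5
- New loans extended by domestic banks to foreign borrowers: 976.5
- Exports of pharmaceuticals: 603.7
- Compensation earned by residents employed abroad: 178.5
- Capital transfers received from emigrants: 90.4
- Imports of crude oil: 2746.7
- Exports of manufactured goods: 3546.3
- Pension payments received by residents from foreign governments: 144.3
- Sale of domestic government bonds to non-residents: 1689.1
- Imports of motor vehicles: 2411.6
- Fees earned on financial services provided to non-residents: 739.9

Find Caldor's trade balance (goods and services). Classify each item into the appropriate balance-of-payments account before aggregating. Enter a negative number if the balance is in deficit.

Goods: 603.7 - 1645.3 - 3227.5 - 2746.7 - 2411.6 + 3546.3 = -5881.1
Services: 739.9 + 325.7 = 1065.6
Trade balance = -5881.1 + 1065.6 = -4815.5
(Excluded from the trade balance — primary income: compensation paid to foreign seasonal workers 89.9, dividends received from foreign subsidiaries of resident firms 439.8, dividends paid to foreign shareholders of resident firms 357.1, compensation earned by residents employed abroad 178.5; financial account: increase in resident deposits held at foreign banks 762.2, purchases of foreign government bonds by domestic residents 2063.8, acquisition of a foreign subsidiary by a resident firm (outward FDI) 667.1, new loans extended by domestic banks to foreign borrowers 976.5, sale of domestic government bonds to non-residents 1689.1; capital account: capital transfers received from emigrants 90.4; secondary income: pension payments received by residents from foreign governments 144.3.)

-4815.5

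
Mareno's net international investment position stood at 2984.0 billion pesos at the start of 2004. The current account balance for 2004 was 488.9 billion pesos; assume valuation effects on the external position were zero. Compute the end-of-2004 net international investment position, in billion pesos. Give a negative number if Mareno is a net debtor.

With no valuation effects, change in NIIP = current account = 488.9
End-of-year NIIP = 2984.0 + 488.9 = 3472.9

3472.9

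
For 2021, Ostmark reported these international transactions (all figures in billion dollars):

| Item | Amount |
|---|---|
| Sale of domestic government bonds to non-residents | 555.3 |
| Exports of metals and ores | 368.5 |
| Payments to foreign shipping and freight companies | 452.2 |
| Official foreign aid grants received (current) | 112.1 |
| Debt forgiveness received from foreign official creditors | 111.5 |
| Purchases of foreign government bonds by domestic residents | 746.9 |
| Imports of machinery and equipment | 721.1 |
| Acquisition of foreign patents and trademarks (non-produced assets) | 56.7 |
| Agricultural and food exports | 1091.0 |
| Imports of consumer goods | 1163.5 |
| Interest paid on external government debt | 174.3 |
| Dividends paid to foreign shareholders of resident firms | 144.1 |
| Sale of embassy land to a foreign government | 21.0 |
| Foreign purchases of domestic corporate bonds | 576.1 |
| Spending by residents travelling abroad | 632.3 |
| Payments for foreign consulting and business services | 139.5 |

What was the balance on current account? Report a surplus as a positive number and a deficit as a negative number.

Goods: -1163.5 + 368.5 - 721.1 + 1091.0 = -425.1
Services: -452.2 - 632.3 - 139.5 = -1224.0
Primary income: -174.3 - 144.1 = -318.4
Secondary income: 112.1
Current account = (-425.1) + (-1224.0) + (-318.4) + 112.1 = -1855.4
(Excluded from the current account — financial account: sale of domestic government bonds to non-residents 555.3, purchases of foreign government bonds by domestic residents 746.9, foreign purchases of domestic corporate bonds 576.1; capital account: debt forgiveness received from foreign official creditors 111.5, acquisition of foreign patents and trademarks (non-produced assets) 56.7, sale of embassy land to a foreign government 21.0.)

-1855.4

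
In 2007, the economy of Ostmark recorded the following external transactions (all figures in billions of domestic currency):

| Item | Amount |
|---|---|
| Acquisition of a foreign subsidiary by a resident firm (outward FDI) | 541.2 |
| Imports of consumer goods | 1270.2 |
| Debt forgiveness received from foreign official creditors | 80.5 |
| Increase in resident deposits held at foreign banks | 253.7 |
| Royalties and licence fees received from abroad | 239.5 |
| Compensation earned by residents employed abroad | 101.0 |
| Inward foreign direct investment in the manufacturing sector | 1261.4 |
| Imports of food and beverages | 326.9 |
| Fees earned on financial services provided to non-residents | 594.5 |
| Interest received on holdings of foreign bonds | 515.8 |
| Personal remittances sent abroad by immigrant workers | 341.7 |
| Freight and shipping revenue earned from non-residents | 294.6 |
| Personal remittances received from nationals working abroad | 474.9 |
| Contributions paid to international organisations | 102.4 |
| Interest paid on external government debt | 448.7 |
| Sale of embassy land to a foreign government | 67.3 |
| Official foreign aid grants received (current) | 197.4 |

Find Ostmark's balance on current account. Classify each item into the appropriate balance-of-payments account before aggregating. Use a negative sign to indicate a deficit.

-72.2

Goods: -326.9 - 1270.2 = -1597.1
Services: 294.6 + 239.5 + 594.5 = 1128.6
Primary income: 101.0 + 515.8 - 448.7 = 168.1
Secondary income: 197.4 - 102.4 + 474.9 - 341.7 = 228.2
Current account = (-1597.1) + 1128.6 + 168.1 + 228.2 = -72.2
(Excluded from the current account — financial account: acquisition of a foreign subsidiary by a resident firm (outward FDI) 541.2, increase in resident deposits held at foreign banks 253.7, inward foreign direct investment in the manufacturing sector 1261.4; capital account: debt forgiveness received from foreign official creditors 80.5, sale of embassy land to a foreign government 67.3.)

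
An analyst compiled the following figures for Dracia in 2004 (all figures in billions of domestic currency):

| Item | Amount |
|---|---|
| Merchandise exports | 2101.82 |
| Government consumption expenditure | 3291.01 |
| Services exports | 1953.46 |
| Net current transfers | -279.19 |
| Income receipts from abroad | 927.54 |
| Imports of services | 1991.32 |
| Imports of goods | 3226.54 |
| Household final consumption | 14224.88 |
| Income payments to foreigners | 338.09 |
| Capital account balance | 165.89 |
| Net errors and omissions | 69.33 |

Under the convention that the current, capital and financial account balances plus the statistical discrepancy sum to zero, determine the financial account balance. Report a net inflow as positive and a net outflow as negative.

617.10

Goods balance = 2101.82 - 3226.54 = -1124.72
Services balance = 1953.46 - 1991.32 = -37.86
Trade balance (goods + services) = -1124.72 + (-37.86) = -1162.58
Net primary income = 927.54 - 338.09 = 589.45
Net secondary income = -279.19
Current account = -1162.58 + 589.45 + (-279.19) = -852.32
Financial account = -(-852.32 + 165.89 + 69.33) = 617.10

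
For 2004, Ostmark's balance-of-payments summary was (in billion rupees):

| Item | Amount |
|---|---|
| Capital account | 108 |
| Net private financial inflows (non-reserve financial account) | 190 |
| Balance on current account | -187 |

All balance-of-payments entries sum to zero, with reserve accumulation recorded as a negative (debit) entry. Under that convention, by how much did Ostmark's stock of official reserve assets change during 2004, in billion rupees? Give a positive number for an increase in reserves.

111

Official reserve transactions balance = -((-187) + 108 + 190) = -111
An accumulation of reserves is recorded as a debit (negative entry), so the change in the stock of reserves is the negative of that balance.
Change in official reserves = -(-111) = 111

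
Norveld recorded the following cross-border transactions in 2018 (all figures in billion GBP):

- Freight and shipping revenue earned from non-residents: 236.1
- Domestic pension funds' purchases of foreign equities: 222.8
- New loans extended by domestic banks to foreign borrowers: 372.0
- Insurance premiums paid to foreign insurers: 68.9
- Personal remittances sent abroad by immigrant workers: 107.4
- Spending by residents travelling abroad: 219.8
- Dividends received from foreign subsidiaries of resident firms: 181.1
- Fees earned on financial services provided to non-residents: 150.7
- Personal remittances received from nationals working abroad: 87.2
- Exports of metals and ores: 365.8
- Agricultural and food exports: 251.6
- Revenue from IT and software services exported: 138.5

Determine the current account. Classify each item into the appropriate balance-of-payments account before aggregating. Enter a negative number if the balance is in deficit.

1014.9

Goods: 365.8 + 251.6 = 617.4
Services: 236.1 - 219.8 + 138.5 + 150.7 - 68.9 = 236.6
Primary income: 181.1
Secondary income: 87.2 - 107.4 = -20.2
Current account = 617.4 + 236.6 + 181.1 + (-20.2) = 1014.9
(Excluded from the current account — financial account: domestic pension funds' purchases of foreign equities 222.8, new loans extended by domestic banks to foreign borrowers 372.0.)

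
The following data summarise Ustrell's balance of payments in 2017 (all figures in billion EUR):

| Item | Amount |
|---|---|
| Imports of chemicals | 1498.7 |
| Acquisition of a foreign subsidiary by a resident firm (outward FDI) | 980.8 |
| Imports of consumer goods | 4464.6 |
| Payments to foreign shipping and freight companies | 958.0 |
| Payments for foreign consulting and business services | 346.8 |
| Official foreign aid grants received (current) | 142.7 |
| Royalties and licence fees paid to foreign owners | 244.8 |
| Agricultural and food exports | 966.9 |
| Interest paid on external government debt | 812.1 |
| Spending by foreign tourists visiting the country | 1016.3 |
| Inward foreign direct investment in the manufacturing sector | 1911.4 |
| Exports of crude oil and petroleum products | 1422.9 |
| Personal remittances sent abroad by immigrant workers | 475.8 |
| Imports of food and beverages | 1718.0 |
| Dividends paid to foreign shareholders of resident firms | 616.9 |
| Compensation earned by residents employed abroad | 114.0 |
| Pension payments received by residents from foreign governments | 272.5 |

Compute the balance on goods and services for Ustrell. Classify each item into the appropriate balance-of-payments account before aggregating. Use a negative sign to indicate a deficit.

Goods: -1498.7 + 1422.9 - 4464.6 - 1718.0 + 966.9 = -5291.5
Services: 1016.3 - 958.0 - 244.8 - 346.8 = -533.3
Trade balance = -5291.5 + (-533.3) = -5824.8
(Excluded from the trade balance — financial account: acquisition of a foreign subsidiary by a resident firm (outward FDI) 980.8, inward foreign direct investment in the manufacturing sector 1911.4; secondary income: official foreign aid grants received (current) 142.7, personal remittances sent abroad by immigrant workers 475.8, pension payments received by residents from foreign governments 272.5; primary income: interest paid on external government debt 812.1, dividends paid to foreign shareholders of resident firms 616.9, compensation earned by residents employed abroad 114.0.)

-5824.8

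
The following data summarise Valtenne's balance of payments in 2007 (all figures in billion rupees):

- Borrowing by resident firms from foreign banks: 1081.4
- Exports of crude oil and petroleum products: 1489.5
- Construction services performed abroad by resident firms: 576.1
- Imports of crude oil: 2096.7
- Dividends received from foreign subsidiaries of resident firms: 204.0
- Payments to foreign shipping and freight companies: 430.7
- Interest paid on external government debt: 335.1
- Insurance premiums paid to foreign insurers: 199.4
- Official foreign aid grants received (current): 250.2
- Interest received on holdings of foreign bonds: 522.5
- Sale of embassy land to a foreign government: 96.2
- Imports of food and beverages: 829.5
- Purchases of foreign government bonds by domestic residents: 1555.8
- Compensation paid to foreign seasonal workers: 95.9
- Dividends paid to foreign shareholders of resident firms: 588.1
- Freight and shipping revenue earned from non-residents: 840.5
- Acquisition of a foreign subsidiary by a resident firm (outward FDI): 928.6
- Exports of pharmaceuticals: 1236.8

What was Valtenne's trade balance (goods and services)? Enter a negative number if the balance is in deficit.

Goods: 1236.8 - 2096.7 - 829.5 + 1489.5 = -199.9
Services: -430.7 + 576.1 - 199.4 + 840.5 = 786.5
Trade balance = -199.9 + 786.5 = 586.6
(Excluded from the trade balance — financial account: borrowing by resident firms from foreign banks 1081.4, purchases of foreign government bonds by domestic residents 1555.8, acquisition of a foreign subsidiary by a resident firm (outward FDI) 928.6; primary income: dividends received from foreign subsidiaries of resident firms 204.0, interest paid on external government debt 335.1, interest received on holdings of foreign bonds 522.5, compensation paid to foreign seasonal workers 95.9, dividends paid to foreign shareholders of resident firms 588.1; secondary income: official foreign aid grants received (current) 250.2; capital account: sale of embassy land to a foreign government 96.2.)

586.6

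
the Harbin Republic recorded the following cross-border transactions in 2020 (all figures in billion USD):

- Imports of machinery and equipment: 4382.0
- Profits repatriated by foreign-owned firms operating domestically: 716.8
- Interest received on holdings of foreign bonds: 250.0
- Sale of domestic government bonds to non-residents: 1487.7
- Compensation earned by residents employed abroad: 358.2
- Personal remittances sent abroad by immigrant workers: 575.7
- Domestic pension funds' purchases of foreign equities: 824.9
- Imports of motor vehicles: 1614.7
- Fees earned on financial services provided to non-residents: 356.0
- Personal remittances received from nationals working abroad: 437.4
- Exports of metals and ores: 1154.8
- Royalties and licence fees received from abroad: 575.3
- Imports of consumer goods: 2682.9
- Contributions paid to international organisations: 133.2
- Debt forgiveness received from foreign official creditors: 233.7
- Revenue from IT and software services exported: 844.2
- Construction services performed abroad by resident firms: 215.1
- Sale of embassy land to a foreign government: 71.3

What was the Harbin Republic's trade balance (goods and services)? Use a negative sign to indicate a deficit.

Goods: -4382.0 + 1154.8 - 2682.9 - 1614.7 = -7524.8
Services: 575.3 + 215.1 + 844.2 + 356.0 = 1990.6
Trade balance = -7524.8 + 1990.6 = -5534.2
(Excluded from the trade balance — primary income: profits repatriated by foreign-owned firms operating domestically 716.8, interest received on holdings of foreign bonds 250.0, compensation earned by residents employed abroad 358.2; financial account: sale of domestic government bonds to non-residents 1487.7, domestic pension funds' purchases of foreign equities 824.9; secondary income: personal remittances sent abroad by immigrant workers 575.7, personal remittances received from nationals working abroad 437.4, contributions paid to international organisations 133.2; capital account: debt forgiveness received from foreign official creditors 233.7, sale of embassy land to a foreign government 71.3.)

-5534.2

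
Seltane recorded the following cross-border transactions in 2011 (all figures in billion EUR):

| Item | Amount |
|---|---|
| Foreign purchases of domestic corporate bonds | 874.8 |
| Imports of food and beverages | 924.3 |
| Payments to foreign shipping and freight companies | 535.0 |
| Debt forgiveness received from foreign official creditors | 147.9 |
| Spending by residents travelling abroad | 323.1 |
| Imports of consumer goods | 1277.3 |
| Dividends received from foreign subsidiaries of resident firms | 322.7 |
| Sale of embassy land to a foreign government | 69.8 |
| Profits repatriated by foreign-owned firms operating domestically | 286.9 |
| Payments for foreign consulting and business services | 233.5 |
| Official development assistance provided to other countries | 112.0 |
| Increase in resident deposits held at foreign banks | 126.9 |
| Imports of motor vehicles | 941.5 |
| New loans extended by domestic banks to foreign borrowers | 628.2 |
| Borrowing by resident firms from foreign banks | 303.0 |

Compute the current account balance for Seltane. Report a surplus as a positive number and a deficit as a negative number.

-4310.9

Goods: -1277.3 - 924.3 - 941.5 = -3143.1
Services: -535.0 - 233.5 - 323.1 = -1091.6
Primary income: -286.9 + 322.7 = 35.8
Secondary income: -112.0
Current account = (-3143.1) + (-1091.6) + 35.8 + (-112.0) = -4310.9
(Excluded from the current account — financial account: foreign purchases of domestic corporate bonds 874.8, increase in resident deposits held at foreign banks 126.9, new loans extended by domestic banks to foreign borrowers 628.2, borrowing by resident firms from foreign banks 303.0; capital account: debt forgiveness received from foreign official creditors 147.9, sale of embassy land to a foreign government 69.8.)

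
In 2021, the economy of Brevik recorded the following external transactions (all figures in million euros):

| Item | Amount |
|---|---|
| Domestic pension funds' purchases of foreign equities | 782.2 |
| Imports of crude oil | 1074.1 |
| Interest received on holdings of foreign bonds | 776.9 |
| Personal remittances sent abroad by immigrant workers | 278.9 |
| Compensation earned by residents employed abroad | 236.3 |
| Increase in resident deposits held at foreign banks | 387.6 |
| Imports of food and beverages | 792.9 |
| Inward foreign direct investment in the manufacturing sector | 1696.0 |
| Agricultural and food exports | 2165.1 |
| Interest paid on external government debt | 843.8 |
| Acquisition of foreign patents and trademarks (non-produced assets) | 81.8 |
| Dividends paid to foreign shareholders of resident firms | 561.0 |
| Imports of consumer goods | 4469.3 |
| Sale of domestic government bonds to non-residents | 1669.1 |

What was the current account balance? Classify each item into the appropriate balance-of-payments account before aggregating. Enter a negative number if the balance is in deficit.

-4841.7

Goods: -4469.3 - 1074.1 - 792.9 + 2165.1 = -4171.2
Primary income: 236.3 - 561.0 + 776.9 - 843.8 = -391.6
Secondary income: -278.9
Current account = (-4171.2) + (-391.6) + (-278.9) = -4841.7
(Excluded from the current account — financial account: domestic pension funds' purchases of foreign equities 782.2, increase in resident deposits held at foreign banks 387.6, inward foreign direct investment in the manufacturing sector 1696.0, sale of domestic government bonds to non-residents 1669.1; capital account: acquisition of foreign patents and trademarks (non-produced assets) 81.8.)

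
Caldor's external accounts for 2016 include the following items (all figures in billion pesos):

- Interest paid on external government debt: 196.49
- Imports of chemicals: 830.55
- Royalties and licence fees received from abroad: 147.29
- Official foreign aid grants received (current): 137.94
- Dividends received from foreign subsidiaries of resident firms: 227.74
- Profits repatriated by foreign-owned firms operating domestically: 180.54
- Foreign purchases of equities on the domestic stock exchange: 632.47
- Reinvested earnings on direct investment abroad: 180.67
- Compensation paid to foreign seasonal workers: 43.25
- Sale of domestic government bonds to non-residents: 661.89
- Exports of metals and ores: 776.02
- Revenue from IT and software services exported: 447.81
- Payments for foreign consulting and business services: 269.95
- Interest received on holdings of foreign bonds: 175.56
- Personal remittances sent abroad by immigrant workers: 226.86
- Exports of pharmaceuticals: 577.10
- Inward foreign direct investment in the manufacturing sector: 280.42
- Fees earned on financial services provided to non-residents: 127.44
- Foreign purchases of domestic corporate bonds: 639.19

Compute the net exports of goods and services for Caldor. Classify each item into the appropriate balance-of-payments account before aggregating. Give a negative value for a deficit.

Goods: 776.02 + 577.10 - 830.55 = 522.57
Services: 127.44 - 269.95 + 447.81 + 147.29 = 452.59
Trade balance = 522.57 + 452.59 = 975.16
(Excluded from the trade balance — primary income: interest paid on external government debt 196.49, dividends received from foreign subsidiaries of resident firms 227.74, profits repatriated by foreign-owned firms operating domestically 180.54, reinvested earnings on direct investment abroad 180.67, compensation paid to foreign seasonal workers 43.25, interest received on holdings of foreign bonds 175.56; secondary income: official foreign aid grants received (current) 137.94, personal remittances sent abroad by immigrant workers 226.86; financial account: foreign purchases of equities on the domestic stock exchange 632.47, sale of domestic government bonds to non-residents 661.89, inward foreign direct investment in the manufacturing sector 280.42, foreign purchases of domestic corporate bonds 639.19.)

975.16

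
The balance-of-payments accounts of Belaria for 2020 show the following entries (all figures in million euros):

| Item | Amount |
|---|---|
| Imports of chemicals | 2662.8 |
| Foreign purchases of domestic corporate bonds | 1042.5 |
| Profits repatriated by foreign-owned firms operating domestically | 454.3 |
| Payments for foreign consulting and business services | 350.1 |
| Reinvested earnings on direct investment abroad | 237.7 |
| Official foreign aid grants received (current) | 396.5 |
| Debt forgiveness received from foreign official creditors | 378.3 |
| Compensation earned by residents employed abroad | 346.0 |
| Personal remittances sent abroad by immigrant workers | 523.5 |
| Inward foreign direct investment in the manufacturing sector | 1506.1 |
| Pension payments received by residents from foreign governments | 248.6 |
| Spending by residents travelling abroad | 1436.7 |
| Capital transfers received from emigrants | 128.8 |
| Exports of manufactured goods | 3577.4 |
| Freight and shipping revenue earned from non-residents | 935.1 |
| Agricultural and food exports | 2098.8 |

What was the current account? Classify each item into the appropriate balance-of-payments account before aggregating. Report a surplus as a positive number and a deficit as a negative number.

Goods: 3577.4 - 2662.8 + 2098.8 = 3013.4
Services: 935.1 - 1436.7 - 350.1 = -851.7
Primary income: -454.3 + 346.0 + 237.7 = 129.4
Secondary income: -523.5 + 248.6 + 396.5 = 121.6
Current account = 3013.4 + (-851.7) + 129.4 + 121.6 = 2412.7
(Excluded from the current account — financial account: foreign purchases of domestic corporate bonds 1042.5, inward foreign direct investment in the manufacturing sector 1506.1; capital account: debt forgiveness received from foreign official creditors 378.3, capital transfers received from emigrants 128.8.)

2412.7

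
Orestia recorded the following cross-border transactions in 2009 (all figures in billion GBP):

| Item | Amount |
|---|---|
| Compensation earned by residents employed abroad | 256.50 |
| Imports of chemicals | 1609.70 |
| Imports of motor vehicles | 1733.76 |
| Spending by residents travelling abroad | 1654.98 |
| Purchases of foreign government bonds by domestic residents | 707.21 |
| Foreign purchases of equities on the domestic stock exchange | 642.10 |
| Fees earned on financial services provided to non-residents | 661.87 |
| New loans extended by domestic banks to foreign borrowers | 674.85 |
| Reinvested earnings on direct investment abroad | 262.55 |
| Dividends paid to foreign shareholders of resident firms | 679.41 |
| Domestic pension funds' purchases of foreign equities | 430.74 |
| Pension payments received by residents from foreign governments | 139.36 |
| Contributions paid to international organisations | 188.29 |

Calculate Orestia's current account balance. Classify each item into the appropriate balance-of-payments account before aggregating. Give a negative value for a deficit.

-4545.86

Goods: -1733.76 - 1609.70 = -3343.46
Services: 661.87 - 1654.98 = -993.11
Primary income: -679.41 + 256.50 + 262.55 = -160.36
Secondary income: -188.29 + 139.36 = -48.93
Current account = (-3343.46) + (-993.11) + (-160.36) + (-48.93) = -4545.86
(Excluded from the current account — financial account: purchases of foreign government bonds by domestic residents 707.21, foreign purchases of equities on the domestic stock exchange 642.10, new loans extended by domestic banks to foreign borrowers 674.85, domestic pension funds' purchases of foreign equities 430.74.)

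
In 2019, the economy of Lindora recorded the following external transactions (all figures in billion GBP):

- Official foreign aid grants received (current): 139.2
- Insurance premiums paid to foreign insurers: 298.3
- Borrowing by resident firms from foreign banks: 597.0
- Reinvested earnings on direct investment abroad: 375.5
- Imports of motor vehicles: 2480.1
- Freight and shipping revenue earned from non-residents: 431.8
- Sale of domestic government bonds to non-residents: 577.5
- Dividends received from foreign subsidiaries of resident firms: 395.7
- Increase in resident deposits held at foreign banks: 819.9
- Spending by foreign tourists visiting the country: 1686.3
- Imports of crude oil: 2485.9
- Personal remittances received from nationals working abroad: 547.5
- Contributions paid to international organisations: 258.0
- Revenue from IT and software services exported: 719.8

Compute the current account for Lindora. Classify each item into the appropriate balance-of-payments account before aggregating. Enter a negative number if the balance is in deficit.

Goods: -2485.9 - 2480.1 = -4966.0
Services: 431.8 - 298.3 + 719.8 + 1686.3 = 2539.6
Primary income: 395.7 + 375.5 = 771.2
Secondary income: 139.2 + 547.5 - 258.0 = 428.7
Current account = (-4966.0) + 2539.6 + 771.2 + 428.7 = -1226.5
(Excluded from the current account — financial account: borrowing by resident firms from foreign banks 597.0, sale of domestic government bonds to non-residents 577.5, increase in resident deposits held at foreign banks 819.9.)

-1226.5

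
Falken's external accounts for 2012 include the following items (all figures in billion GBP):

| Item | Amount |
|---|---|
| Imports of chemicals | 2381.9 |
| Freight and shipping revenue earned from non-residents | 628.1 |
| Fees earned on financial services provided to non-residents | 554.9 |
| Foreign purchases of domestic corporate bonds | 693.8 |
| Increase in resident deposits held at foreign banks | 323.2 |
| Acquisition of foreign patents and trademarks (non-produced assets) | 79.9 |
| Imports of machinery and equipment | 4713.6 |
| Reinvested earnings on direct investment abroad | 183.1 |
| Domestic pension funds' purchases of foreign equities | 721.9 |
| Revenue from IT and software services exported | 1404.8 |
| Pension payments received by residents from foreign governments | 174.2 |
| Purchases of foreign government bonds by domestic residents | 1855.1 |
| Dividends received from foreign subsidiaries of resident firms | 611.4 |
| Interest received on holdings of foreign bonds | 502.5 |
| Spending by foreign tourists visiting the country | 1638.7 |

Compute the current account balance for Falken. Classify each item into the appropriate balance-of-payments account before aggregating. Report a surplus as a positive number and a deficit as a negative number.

-1397.8

Goods: -4713.6 - 2381.9 = -7095.5
Services: 628.1 + 554.9 + 1638.7 + 1404.8 = 4226.5
Primary income: 502.5 + 611.4 + 183.1 = 1297.0
Secondary income: 174.2
Current account = (-7095.5) + 4226.5 + 1297.0 + 174.2 = -1397.8
(Excluded from the current account — financial account: foreign purchases of domestic corporate bonds 693.8, increase in resident deposits held at foreign banks 323.2, domestic pension funds' purchases of foreign equities 721.9, purchases of foreign government bonds by domestic residents 1855.1; capital account: acquisition of foreign patents and trademarks (non-produced assets) 79.9.)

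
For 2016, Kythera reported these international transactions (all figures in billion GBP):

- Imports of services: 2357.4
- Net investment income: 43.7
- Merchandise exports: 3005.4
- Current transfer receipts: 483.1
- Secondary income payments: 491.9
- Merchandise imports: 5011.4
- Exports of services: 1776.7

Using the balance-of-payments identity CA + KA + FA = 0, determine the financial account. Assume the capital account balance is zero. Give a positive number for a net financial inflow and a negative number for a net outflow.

Goods balance = 3005.4 - 5011.4 = -2006.0
Services balance = 1776.7 - 2357.4 = -580.7
Trade balance (goods + services) = -2006.0 + (-580.7) = -2586.7
Net primary income = 43.7
Net secondary income = 483.1 - 491.9 = -8.8
Current account = -2586.7 + 43.7 + (-8.8) = -2551.8
Financial account = -(-2551.8) = 2551.8

2551.8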